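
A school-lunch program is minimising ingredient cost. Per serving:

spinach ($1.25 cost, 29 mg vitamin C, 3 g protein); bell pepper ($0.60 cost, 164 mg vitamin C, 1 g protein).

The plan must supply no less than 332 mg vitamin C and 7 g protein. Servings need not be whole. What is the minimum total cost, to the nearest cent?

spinach only: max(332/29, 7/3) = 11.45 servings → $14.31.
bell pepper only: max(332/164, 7/1) = 7 servings → $4.20.
spinach + bell pepper with both tight: 1.762 servings and 1.713 servings → $3.23.
Cheapest feasible corner: $3.23.

$3.23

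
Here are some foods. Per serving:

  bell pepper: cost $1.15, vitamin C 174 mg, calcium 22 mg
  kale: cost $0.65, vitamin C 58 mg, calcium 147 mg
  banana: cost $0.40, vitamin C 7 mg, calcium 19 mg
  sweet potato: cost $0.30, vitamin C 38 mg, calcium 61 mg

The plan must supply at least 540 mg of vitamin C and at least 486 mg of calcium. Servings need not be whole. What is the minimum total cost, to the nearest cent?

bell pepper only: max(540/174, 486/22) = 22.09 servings → $25.40.
kale only: max(540/58, 486/147) = 9.31 servings → $6.05.
banana only: max(540/7, 486/19) = 77.14 servings → $30.86.
sweet potato only: max(540/38, 486/61) = 14.21 servings → $4.26.
bell pepper + kale with both tight: 2.106 servings and 2.991 servings → $4.37.
bell pepper + banana with both tight: 2.176 servings and 23.06 servings → $11.73.
bell pepper + sweet potato with both tight: 1.48 servings and 7.433 servings → $3.93.
kale + banana: intersection lies outside the first quadrant.
kale + sweet potato: the both-tight solution has a negative serving — not a feasible corner.
banana + sweet potato: intersection lies outside the first quadrant.
So the least-cost plan costs $3.93.

$3.93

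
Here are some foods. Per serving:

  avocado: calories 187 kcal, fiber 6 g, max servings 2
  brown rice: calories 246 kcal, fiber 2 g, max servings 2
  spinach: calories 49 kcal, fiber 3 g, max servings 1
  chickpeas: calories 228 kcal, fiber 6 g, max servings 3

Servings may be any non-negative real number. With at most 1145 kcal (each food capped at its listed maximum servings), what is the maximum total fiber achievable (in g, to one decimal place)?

Fiber per kcal: spinach 0.06122, avocado 0.03209, chickpeas 0.02632, brown rice 0.00813.
Take 1 serving of spinach: uses 49 kcal, +3.0 g fiber (running total 3.0 g).
Take 2 servings of avocado: uses 374 kcal, +12.0 g fiber (running total 15.0 g).
Take 3 servings of chickpeas: uses 684 kcal, +18.0 g fiber (running total 33.0 g).
Take 0.1545 servings of brown rice: uses 38 kcal, +0.3 g fiber (running total 33.3 g).
Greedy by best ratio exhausts the calories allowance optimally: 33.3 g.

33.3 g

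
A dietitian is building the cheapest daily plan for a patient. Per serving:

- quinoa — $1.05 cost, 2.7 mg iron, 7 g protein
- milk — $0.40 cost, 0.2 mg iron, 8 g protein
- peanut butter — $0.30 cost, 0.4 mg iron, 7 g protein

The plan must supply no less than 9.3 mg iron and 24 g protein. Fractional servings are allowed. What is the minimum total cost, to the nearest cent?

A basic optimal solution has at most two foods positive. Try each food alone and each pair with both targets met exactly.
quinoa only: max(9.3/2.7, 24/7) = 3.444 servings → $3.62.
milk only: max(9.3/0.2, 24/8) = 46.5 servings → $18.60.
peanut butter only: max(9.3/0.4, 24/7) = 23.25 servings → $6.97.
quinoa + milk: the both-tight solution has a negative serving — not a feasible corner.
quinoa + peanut butter with both targets exact would need a negative amount; discard.
milk + peanut butter: intersection lies outside the first quadrant.
The minimum over all feasible corners is $3.62.

$3.62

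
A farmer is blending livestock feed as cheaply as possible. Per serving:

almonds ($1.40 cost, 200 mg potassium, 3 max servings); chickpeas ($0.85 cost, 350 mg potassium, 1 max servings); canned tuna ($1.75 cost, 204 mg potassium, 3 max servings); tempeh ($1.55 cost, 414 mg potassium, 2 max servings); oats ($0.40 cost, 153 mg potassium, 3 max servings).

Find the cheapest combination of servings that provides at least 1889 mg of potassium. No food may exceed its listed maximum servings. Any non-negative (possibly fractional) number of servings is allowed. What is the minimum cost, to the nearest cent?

Cost per mg of potassium: chickpeas $0.0024, oats $0.0026, tempeh $0.0037, almonds $0.0070, canned tuna $0.0086.
Take 1 serving of chickpeas: +350.0 mg potassium for $0.85 (total $0.85, still need 1539.0 mg).
Take 3 servings of oats: +459.0 mg potassium for $1.20 (total $2.05, still need 1080.0 mg).
Take 2 servings of tempeh: +828.0 mg potassium for $3.10 (total $5.15, still need 252.0 mg).
Take 1.26 servings of almonds: +252.0 mg potassium for $1.76 (total $6.91, still need 0.0 mg).
Greedy by cheapest-per-mg is optimal for a single linear constraint, so the minimum cost is $6.91.

$6.91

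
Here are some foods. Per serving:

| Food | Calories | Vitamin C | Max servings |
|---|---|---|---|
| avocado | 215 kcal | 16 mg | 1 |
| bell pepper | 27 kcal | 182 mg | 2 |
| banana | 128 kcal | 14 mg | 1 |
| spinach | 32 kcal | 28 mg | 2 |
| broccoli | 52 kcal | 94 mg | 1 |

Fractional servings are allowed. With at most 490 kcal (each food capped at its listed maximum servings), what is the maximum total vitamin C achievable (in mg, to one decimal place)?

542.3 mg

Vitamin C per kcal: bell pepper 6.741, broccoli 1.808, spinach 0.875, banana 0.1094, avocado 0.07442.
Take 2 servings of bell pepper: uses 54 kcal, +364.0 mg vitamin C (running total 364.0 mg).
Take 1 serving of broccoli: uses 52 kcal, +94.0 mg vitamin C (running total 458.0 mg).
Take 2 servings of spinach: uses 64 kcal, +56.0 mg vitamin C (running total 514.0 mg).
Take 1 serving of banana: uses 128 kcal, +14.0 mg vitamin C (running total 528.0 mg).
Take 0.893 servings of avocado: uses 192 kcal, +14.3 mg vitamin C (running total 542.3 mg).
Filling greedily by vitamin C-per-kcal is optimal for one linear limit, giving 542.3 mg.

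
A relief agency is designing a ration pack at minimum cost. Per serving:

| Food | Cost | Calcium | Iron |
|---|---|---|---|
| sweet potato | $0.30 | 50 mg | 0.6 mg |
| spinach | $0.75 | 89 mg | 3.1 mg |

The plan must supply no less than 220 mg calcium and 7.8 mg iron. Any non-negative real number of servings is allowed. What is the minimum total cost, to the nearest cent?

$1.89

At the optimum either one food covers both requirements or two foods hit both targets exactly; no other combination can be cheaper.
sweet potato only: max(220/50, 7.8/0.6) = 13 servings → $3.90.
spinach only: max(220/89, 7.8/3.1) = 2.516 servings → $1.89.
sweet potato + spinach with both targets exact would need a negative amount; discard.
So the least-cost plan costs $1.89.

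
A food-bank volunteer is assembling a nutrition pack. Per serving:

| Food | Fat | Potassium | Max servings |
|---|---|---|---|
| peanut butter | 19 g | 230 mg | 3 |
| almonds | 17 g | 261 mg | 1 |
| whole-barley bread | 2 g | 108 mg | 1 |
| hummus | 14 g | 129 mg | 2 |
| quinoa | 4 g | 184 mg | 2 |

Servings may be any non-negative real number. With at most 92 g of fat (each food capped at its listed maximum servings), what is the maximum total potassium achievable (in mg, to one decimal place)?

1500.7 mg

Potassium per g fat: whole-barley bread 54, quinoa 46, almonds 15.35, peanut butter 12.11, hummus 9.214.
Take 1 serving of whole-barley bread: uses 2 g fat, +108.0 mg potassium (running total 108.0 mg).
Take 2 servings of quinoa: uses 8 g fat, +368.0 mg potassium (running total 476.0 mg).
Take 1 serving of almonds: uses 17 g fat, +261.0 mg potassium (running total 737.0 mg).
Take 3 servings of peanut butter: uses 57 g fat, +690.0 mg potassium (running total 1427.0 mg).
Take 0.5714 servings of hummus: uses 8 g fat, +73.7 mg potassium (running total 1500.7 mg).
Filling greedily by potassium-per-g fat is optimal for one linear limit, giving 1500.7 mg.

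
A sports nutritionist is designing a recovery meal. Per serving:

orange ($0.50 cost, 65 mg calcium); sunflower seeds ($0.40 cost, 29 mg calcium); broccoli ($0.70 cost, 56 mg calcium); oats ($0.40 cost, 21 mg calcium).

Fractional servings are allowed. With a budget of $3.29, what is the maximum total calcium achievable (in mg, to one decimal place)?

Calcium per dollar: orange 130, broccoli 80, sunflower seeds 72.5, oats 52.5.
With no serving limits, spend the whole cost allowance on orange: $3.29 / $0.50 × 65 mg = 427.7 mg.

427.7 mg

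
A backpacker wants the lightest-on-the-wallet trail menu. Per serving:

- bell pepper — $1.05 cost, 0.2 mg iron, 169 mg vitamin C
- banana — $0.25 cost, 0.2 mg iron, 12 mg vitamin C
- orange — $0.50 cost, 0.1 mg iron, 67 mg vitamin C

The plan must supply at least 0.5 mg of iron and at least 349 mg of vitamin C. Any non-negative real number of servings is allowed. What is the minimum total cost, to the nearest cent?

$2.25

A basic optimal solution has at most two foods positive. Try each food alone and each pair with both targets met exactly.
bell pepper only: max(0.5/0.2, 349/169) = 2.5 servings → $2.62.
banana only: max(0.5/0.2, 349/12) = 29.08 servings → $7.27.
orange only: max(0.5/0.1, 349/67) = 5.209 servings → $2.60.
bell pepper + banana with both tight: 2.032 servings and 0.4682 servings → $2.25.
bell pepper + orange with both tight: 0.4 servings and 4.2 servings → $2.52.
banana + orange: the both-tight solution has a negative serving — not a feasible corner.
So the least-cost plan costs $2.25.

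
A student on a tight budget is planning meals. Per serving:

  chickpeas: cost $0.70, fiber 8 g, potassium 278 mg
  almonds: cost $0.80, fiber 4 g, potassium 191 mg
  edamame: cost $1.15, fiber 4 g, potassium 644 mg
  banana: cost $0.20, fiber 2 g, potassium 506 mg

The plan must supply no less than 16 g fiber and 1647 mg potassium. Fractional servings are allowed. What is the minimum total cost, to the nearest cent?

Check every corner: each single food scaled to meet both minima, and each pair solved so both constraints bind.
chickpeas only: max(16/8, 1647/278) = 5.924 servings → $4.15.
almonds only: max(16/4, 1647/191) = 8.623 servings → $6.90.
edamame only: max(16/4, 1647/644) = 4 servings → $4.60.
banana only: max(16/2, 1647/506) = 8 servings → $1.60.
chickpeas + almonds with both targets exact would need a negative amount; discard.
chickpeas + edamame with both tight: 0.9198 servings and 2.16 servings → $3.13.
chickpeas + banana with both tight: 1.375 servings and 2.499 servings → $1.46.
almonds + edamame with both tight: 2.051 servings and 1.949 servings → $3.88.
almonds + banana with both tight: 2.924 servings and 2.151 servings → $2.77.
edamame + banana with both targets exact would need a negative amount; discard.
So the least-cost plan costs $1.46.

$1.46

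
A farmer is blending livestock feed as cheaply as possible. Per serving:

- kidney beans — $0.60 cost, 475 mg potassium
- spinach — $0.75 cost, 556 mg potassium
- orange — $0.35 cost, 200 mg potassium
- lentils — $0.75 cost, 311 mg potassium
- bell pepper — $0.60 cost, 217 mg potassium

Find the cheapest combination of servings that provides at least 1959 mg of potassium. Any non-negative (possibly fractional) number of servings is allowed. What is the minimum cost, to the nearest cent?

Cost per mg of potassium: kidney beans $0.0013, spinach $0.0013, orange $0.0018, lentils $0.0024, bell pepper $0.0028.
With no serving limits, use only kidney beans: 1959 mg / 475 mg = 4.124 servings × $0.60 = $2.47.

$2.47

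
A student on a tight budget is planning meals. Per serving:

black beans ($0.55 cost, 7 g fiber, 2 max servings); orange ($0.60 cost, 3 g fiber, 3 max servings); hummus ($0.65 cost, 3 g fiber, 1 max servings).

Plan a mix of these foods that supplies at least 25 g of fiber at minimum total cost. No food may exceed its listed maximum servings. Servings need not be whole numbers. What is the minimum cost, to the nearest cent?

$3.33

Cost per g of fiber: black beans $0.0786, orange $0.2000, hummus $0.2167.
Take 2 servings of black beans: +14.0 g fiber for $1.10 (total $1.10, still need 11.0 g).
Take 3 servings of orange: +9.0 g fiber for $1.80 (total $2.90, still need 2.0 g).
Take 0.6667 servings of hummus: +2.0 g fiber for $0.43 (total $3.33, still need 0.0 g).
Filling from the cheapest source first is optimal under one linear minimum: $3.33.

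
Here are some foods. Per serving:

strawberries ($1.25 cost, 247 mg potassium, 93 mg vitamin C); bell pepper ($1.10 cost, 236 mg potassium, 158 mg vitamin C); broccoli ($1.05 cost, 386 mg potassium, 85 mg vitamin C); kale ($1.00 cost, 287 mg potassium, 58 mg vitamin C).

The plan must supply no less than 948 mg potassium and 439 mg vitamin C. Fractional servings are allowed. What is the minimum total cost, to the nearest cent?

$3.57

With two linear requirements the optimum uses one or two foods; enumerate the corners.
strawberries only: max(948/247, 439/93) = 4.72 servings → $5.90.
bell pepper only: max(948/236, 439/158) = 4.017 servings → $4.42.
broccoli only: max(948/386, 439/85) = 5.165 servings → $5.42.
kale only: max(948/287, 439/58) = 7.569 servings → $7.57.
strawberries + bell pepper with both tight: 2.704 servings and 1.187 servings → $4.69.
strawberries + broccoli with both targets exact would need a negative amount; discard.
strawberries + kale: intersection lies outside the first quadrant.
bell pepper + broccoli with both tight: 2.171 servings and 1.128 servings → $3.57.
bell pepper + kale with both tight: 2.243 servings and 1.459 servings → $3.93.
broccoli + kale: intersection lies outside the first quadrant.
Cheapest feasible corner: $3.57.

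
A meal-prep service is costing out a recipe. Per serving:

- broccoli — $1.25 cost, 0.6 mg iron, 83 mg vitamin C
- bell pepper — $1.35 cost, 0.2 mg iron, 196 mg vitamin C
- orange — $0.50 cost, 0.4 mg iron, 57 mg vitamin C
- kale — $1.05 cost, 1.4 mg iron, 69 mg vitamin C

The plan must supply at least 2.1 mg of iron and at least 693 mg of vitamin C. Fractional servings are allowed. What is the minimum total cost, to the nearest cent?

Two binding constraints pin down two serving amounts, so the optimal mix uses at most two foods. The candidates are each food alone (scaled to the tighter of iron/vitamin C) and each pair with both constraints tight.
broccoli only: max(2.1/0.6, 693/83) = 8.349 servings → $10.44.
bell pepper only: max(2.1/0.2, 693/196) = 10.5 servings → $14.18.
orange only: max(2.1/0.4, 693/57) = 12.16 servings → $6.08.
kale only: max(2.1/1.4, 693/69) = 10.04 servings → $10.55.
broccoli + bell pepper with both tight: 2.703 servings and 2.391 servings → $6.61.
broccoli + orange: the both-tight solution has a negative serving — not a feasible corner.
broccoli + kale: intersection lies outside the first quadrant.
bell pepper + orange with both tight: 2.351 servings and 4.075 servings → $5.21.
bell pepper + kale with both tight: 3.167 servings and 1.048 servings → $5.38.
orange + kale: the both-tight solution has a negative serving — not a feasible corner.
The minimum over all feasible corners is $5.21.

$5.21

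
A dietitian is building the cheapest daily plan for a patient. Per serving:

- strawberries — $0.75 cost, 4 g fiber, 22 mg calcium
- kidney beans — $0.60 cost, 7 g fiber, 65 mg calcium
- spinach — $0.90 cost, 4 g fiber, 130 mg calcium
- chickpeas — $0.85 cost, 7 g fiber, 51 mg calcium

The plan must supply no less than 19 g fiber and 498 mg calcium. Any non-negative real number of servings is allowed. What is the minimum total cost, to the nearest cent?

$3.56

strawberries only: max(19/4, 498/22) = 22.64 servings → $16.98.
kidney beans only: max(19/7, 498/65) = 7.662 servings → $4.60.
spinach only: max(19/4, 498/130) = 4.75 servings → $4.28.
chickpeas only: max(19/7, 498/51) = 9.765 servings → $8.30.
strawberries + kidney beans: the both-tight solution has a negative serving — not a feasible corner.
strawberries + spinach with both tight: 1.106 servings and 3.644 servings → $4.11.
strawberries + chickpeas with both targets exact would need a negative amount; discard.
kidney beans + spinach with both tight: 0.7354 servings and 3.463 servings → $3.56.
kidney beans + chickpeas: the both-tight solution has a negative serving — not a feasible corner.
spinach + chickpeas with both tight: 3.565 servings and 0.6771 servings → $3.78.
Cheapest feasible corner: $3.56.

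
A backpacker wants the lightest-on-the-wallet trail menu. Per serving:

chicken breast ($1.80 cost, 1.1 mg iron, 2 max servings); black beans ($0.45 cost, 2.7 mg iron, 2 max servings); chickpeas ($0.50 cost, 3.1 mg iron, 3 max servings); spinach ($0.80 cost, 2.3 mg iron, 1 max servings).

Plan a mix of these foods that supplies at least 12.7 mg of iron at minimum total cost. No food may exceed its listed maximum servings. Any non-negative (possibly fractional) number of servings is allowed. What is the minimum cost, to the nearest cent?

$2.07

Cost per mg of iron: chickpeas $0.1613, black beans $0.1667, spinach $0.3478, chicken breast $1.6364.
Take 3 servings of chickpeas: +9.3 mg iron for $1.50 (total $1.50, still need 3.4 mg).
Take 1.259 servings of black beans: +3.4 mg iron for $0.57 (total $2.07, still need 0.0 mg).
Filling from the cheapest source first is optimal under one linear minimum: $2.07.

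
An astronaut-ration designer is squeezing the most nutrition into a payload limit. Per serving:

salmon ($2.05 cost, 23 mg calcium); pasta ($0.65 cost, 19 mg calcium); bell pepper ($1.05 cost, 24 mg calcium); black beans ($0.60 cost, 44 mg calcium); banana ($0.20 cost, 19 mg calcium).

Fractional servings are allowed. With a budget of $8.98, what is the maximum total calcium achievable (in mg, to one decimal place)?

853.1 mg

Calcium per dollar: banana 95, black beans 73.33, pasta 29.23, bell pepper 22.86, salmon 11.22.
With no serving limits, spend the whole cost allowance on banana: $8.98 / $0.20 × 19 mg = 853.1 mg.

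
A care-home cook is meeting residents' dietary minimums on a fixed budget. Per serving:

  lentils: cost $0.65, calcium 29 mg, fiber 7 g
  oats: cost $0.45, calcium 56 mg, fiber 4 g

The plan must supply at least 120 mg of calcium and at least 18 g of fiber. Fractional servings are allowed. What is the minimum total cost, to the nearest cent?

$1.76

Minimising a linear cost over {calcium ≥ 120, fiber ≥ 18, servings ≥ 0} — the optimum is at a vertex, using one or two foods.
lentils only: max(120/29, 18/7) = 4.138 servings → $2.69.
oats only: max(120/56, 18/4) = 4.5 servings → $2.02.
lentils + oats with both tight: 1.913 servings and 1.152 servings → $1.76.
Cheapest feasible corner: $1.76.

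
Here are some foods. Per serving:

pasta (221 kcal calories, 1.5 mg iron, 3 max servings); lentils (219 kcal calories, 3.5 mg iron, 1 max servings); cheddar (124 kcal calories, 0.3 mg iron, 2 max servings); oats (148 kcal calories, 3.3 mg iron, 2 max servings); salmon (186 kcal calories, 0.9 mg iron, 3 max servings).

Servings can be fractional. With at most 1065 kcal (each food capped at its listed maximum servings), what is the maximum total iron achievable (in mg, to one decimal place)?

Iron per kcal: oats 0.0223, lentils 0.01598, pasta 0.006787, salmon 0.004839, cheddar 0.002419.
Take 2 servings of oats: uses 296 kcal, +6.6 mg iron (running total 6.6 mg).
Take 1 serving of lentils: uses 219 kcal, +3.5 mg iron (running total 10.1 mg).
Take 2.489 servings of pasta: uses 550 kcal, +3.7 mg iron (running total 13.8 mg).
Greedy by best ratio exhausts the calories allowance optimally: 13.8 mg.

13.8 mg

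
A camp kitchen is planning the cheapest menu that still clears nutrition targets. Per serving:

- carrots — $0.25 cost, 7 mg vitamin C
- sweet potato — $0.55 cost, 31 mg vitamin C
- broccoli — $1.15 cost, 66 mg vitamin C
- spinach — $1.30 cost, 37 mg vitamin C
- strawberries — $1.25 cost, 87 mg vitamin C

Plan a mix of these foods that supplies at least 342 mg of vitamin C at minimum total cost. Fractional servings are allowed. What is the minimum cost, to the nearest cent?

$4.91

Cost per mg of vitamin C: strawberries $0.0144, broccoli $0.0174, sweet potato $0.0177, spinach $0.0351, carrots $0.0357.
With no serving limits, use only strawberries: 342 mg / 87 mg = 3.931 servings × $1.25 = $4.91.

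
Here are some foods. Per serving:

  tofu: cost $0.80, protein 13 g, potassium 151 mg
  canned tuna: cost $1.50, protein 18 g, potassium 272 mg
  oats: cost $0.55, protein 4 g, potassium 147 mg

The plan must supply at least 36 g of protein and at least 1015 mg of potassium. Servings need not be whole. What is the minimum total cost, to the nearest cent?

A basic optimal solution has at most two foods positive. Try each food alone and each pair with both targets met exactly.
tofu only: max(36/13, 1015/151) = 6.722 servings → $5.38.
canned tuna only: max(36/18, 1015/272) = 3.732 servings → $5.60.
oats only: max(36/4, 1015/147) = 9 servings → $4.95.
tofu + canned tuna: the both-tight solution has a negative serving — not a feasible corner.
tofu + oats with both tight: 0.9426 servings and 5.936 servings → $4.02.
canned tuna + oats with both tight: 0.7908 servings and 5.442 servings → $4.18.
So the least-cost plan costs $4.02.

$4.02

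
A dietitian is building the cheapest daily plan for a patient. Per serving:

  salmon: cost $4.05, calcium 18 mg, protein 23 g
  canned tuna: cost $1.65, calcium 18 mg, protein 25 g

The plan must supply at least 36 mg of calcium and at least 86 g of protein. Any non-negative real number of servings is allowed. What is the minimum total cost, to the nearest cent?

$5.68

The cheapest plan sits at a corner of the feasible region — with two constraints it uses at most two foods.
salmon only: max(36/18, 86/23) = 3.739 servings → $15.14.
canned tuna only: max(36/18, 86/25) = 3.44 servings → $5.68.
salmon + canned tuna: intersection lies outside the first quadrant.
So the least-cost plan costs $5.68.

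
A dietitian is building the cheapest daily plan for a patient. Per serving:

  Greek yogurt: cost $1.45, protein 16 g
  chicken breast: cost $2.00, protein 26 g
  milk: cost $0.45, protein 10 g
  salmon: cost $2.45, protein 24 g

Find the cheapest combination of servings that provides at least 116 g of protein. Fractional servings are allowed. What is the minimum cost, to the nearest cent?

Cost per g of protein: milk $0.0450, chicken breast $0.0769, Greek yogurt $0.0906, salmon $0.1021.
With no serving limits, use only milk: 116 g / 10 g = 11.6 servings × $0.45 = $5.22.

$5.22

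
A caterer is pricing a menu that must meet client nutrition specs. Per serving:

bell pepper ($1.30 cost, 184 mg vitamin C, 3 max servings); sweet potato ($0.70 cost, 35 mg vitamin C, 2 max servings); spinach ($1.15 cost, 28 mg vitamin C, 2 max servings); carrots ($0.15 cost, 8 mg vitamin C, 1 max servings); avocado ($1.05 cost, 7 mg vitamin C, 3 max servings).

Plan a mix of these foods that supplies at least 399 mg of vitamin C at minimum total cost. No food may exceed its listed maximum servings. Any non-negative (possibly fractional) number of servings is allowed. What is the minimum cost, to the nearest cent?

Cost per mg of vitamin C: bell pepper $0.0071, carrots $0.0187, sweet potato $0.0200, spinach $0.0411, avocado $0.1500.
Take 2.168 servings of bell pepper: +399.0 mg vitamin C for $2.82 (total $2.82, still need 0.0 mg).
Greedy by cheapest-per-mg is optimal for a single linear constraint, so the minimum cost is $2.82.

$2.82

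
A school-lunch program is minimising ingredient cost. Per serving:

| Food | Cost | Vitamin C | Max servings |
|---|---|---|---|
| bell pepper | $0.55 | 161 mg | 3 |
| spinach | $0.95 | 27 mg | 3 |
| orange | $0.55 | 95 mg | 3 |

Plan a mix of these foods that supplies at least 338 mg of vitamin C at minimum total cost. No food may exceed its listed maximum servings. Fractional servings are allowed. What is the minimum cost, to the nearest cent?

$1.15

Cost per mg of vitamin C: bell pepper $0.0034, orange $0.0058, spinach $0.0352.
Take 2.099 servings of bell pepper: +338.0 mg vitamin C for $1.15 (total $1.15, still need 0.0 mg).
Filling from the cheapest source first is optimal under one linear minimum: $1.15.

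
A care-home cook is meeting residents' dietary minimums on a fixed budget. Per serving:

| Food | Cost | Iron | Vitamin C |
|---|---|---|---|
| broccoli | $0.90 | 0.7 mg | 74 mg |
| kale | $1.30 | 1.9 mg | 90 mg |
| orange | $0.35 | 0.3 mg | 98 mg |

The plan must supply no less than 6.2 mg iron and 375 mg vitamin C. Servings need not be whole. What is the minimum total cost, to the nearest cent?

$4.38

An LP optimum is at a vertex; with two nutrient constraints at most two foods are used. Check each candidate.
broccoli only: max(6.2/0.7, 375/74) = 8.857 servings → $7.97.
kale only: max(6.2/1.9, 375/90) = 4.167 servings → $5.42.
orange only: max(6.2/0.3, 375/98) = 20.67 servings → $7.23.
broccoli + kale with both tight: 1.991 servings and 2.53 servings → $5.08.
broccoli + orange with both targets exact would need a negative amount; discard.
kale + orange with both tight: 3.11 servings and 0.9705 servings → $4.38.
The minimum over all feasible corners is $4.38.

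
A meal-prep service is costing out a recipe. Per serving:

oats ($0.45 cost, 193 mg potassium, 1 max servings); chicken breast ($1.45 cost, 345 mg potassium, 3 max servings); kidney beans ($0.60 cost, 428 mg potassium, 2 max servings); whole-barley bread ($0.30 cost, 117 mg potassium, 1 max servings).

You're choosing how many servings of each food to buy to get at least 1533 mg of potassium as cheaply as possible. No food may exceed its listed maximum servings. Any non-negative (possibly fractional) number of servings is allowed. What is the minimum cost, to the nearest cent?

Cost per mg of potassium: kidney beans $0.0014, oats $0.0023, whole-barley bread $0.0026, chicken breast $0.0042.
Take 2 servings of kidney beans: +856.0 mg potassium for $1.20 (total $1.20, still need 677.0 mg).
Take 1 serving of oats: +193.0 mg potassium for $0.45 (total $1.65, still need 484.0 mg).
Take 1 serving of whole-barley bread: +117.0 mg potassium for $0.30 (total $1.95, still need 367.0 mg).
Take 1.064 servings of chicken breast: +367.0 mg potassium for $1.54 (total $3.49, still need 0.0 mg).
Greedy by cheapest-per-mg is optimal for a single linear constraint, so the minimum cost is $3.49.

$3.49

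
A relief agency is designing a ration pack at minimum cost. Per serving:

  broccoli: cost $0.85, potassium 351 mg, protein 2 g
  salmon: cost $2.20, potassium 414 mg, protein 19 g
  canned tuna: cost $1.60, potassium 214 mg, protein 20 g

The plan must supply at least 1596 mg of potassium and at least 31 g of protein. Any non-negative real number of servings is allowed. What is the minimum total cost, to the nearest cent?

Two binding constraints pin down two serving amounts, so the optimal mix uses at most two foods. The candidates are each food alone (scaled to the tighter of potassium/protein) and each pair with both constraints tight.
broccoli only: max(1596/351, 31/2) = 15.5 servings → $13.18.
salmon only: max(1596/414, 31/19) = 3.855 servings → $8.48.
canned tuna only: max(1596/214, 31/20) = 7.458 servings → $11.93.
broccoli + salmon with both tight: 2.994 servings and 1.316 servings → $5.44.
broccoli + canned tuna with both tight: 3.836 servings and 1.166 servings → $5.13.
salmon + canned tuna: the both-tight solution has a negative serving — not a feasible corner.
So the least-cost plan costs $5.13.

$5.13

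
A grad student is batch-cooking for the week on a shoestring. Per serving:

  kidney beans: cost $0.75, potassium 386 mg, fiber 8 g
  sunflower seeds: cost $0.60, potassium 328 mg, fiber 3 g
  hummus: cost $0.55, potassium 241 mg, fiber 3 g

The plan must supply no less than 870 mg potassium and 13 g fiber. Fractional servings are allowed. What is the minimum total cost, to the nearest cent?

The cheapest plan sits at a corner of the feasible region — with two constraints it uses at most two foods.
kidney beans only: max(870/386, 13/8) = 2.254 servings → $1.69.
sunflower seeds only: max(870/328, 13/3) = 4.333 servings → $2.60.
hummus only: max(870/241, 13/3) = 4.333 servings → $2.38.
kidney beans + sunflower seeds with both tight: 1.128 servings and 1.325 servings → $1.64.
kidney beans + hummus with both tight: 0.6792 servings and 2.522 servings → $1.90.
sunflower seeds + hummus: the both-tight solution has a negative serving — not a feasible corner.
So the least-cost plan costs $1.64.

$1.64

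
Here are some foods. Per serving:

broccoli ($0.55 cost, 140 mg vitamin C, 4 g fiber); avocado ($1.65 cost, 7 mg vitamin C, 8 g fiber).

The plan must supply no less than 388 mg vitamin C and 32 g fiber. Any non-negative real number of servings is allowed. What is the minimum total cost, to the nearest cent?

With two linear requirements the optimum uses one or two foods; enumerate the corners.
broccoli only: max(388/140, 32/4) = 8 servings → $4.40.
avocado only: max(388/7, 32/8) = 55.43 servings → $91.46.
broccoli + avocado with both tight: 2.637 servings and 2.681 servings → $5.87.
Cheapest feasible corner: $4.40.

$4.40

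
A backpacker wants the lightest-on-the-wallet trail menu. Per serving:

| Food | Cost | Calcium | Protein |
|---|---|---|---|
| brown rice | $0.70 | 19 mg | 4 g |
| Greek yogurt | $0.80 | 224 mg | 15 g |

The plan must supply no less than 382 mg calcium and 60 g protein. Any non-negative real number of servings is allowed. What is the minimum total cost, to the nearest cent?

$3.20

An LP optimum is at a vertex; with two nutrient constraints at most two foods are used. Check each candidate.
brown rice only: max(382/19, 60/4) = 20.11 servings → $14.07.
Greek yogurt only: max(382/224, 60/15) = 4 servings → $3.20.
brown rice + Greek yogurt with both tight: 12.62 servings and 0.635 servings → $9.34.
Cheapest feasible corner: $3.20.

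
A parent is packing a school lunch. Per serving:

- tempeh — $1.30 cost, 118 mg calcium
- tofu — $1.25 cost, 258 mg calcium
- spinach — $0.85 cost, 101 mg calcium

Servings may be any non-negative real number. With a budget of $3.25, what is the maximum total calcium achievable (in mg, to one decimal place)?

Calcium per dollar: tofu 206.4, spinach 118.8, tempeh 90.77.
With no serving limits, spend the whole cost allowance on tofu: $3.25 / $1.25 × 258 mg = 670.8 mg.

670.8 mg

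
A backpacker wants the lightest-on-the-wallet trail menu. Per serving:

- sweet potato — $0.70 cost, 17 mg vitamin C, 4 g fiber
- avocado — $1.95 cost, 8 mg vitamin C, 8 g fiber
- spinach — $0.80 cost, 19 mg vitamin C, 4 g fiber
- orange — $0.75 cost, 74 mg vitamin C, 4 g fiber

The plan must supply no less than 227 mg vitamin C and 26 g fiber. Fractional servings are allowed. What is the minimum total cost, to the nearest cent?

$4.65

With two linear requirements the optimum uses one or two foods; enumerate the corners.
sweet potato only: max(227/17, 26/4) = 13.35 servings → $9.35.
avocado only: max(227/8, 26/8) = 28.38 servings → $55.33.
spinach only: max(227/19, 26/4) = 11.95 servings → $9.56.
orange only: max(227/74, 26/4) = 6.5 servings → $4.88.
sweet potato + avocado with both targets exact would need a negative amount; discard.
sweet potato + spinach with both targets exact would need a negative amount; discard.
sweet potato + orange with both tight: 4.456 servings and 2.044 servings → $4.65.
avocado + spinach: the both-tight solution has a negative serving — not a feasible corner.
avocado + orange with both tight: 1.814 servings and 2.871 servings → $5.69.
spinach + orange with both tight: 4.618 servings and 1.882 servings → $5.11.
Cheapest feasible corner: $4.65.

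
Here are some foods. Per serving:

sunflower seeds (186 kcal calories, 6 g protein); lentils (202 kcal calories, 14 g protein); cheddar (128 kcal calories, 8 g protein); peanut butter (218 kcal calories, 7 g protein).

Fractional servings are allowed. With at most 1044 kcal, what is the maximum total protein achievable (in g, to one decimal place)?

72.4 g

Protein per kcal: lentils 0.06931, cheddar 0.0625, sunflower seeds 0.03226, peanut butter 0.03211.
With no serving limits, spend the whole calories allowance on lentils: 1044 kcal / 202 kcal × 14 g = 72.4 g.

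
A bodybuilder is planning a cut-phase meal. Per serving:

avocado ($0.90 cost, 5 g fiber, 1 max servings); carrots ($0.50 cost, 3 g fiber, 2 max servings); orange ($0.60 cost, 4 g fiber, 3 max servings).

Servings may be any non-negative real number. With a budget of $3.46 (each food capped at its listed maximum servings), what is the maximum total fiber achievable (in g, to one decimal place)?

21.7 g

Fiber per dollar: orange 6.667, carrots 6, avocado 5.556.
Take 3 servings of orange: spends $1.80, +12.0 g fiber (running total 12.0 g).
Take 2 servings of carrots: spends $1.00, +6.0 g fiber (running total 18.0 g).
Take 0.7333 servings of avocado: spends $0.66, +3.7 g fiber (running total 21.7 g).
Filling greedily by fiber-per-dollar is optimal for one linear limit, giving 21.7 g.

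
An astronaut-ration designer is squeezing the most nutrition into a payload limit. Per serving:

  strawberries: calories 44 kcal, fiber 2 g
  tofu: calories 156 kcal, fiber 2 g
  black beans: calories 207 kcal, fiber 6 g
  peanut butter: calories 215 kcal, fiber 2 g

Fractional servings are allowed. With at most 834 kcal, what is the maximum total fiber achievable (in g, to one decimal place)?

Fiber per kcal: strawberries 0.04545, black beans 0.02899, tofu 0.01282, peanut butter 0.009302.
With no serving limits, spend the whole calories allowance on strawberries: 834 kcal / 44 kcal × 2 g = 37.9 g.

37.9 g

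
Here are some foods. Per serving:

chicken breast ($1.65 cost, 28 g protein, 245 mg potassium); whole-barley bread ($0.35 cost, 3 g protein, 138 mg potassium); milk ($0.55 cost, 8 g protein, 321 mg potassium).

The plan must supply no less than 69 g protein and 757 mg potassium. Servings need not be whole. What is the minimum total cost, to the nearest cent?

With two linear requirements the optimum uses one or two foods; enumerate the corners.
chicken breast only: max(69/28, 757/245) = 3.09 servings → $5.10.
whole-barley bread only: max(69/3, 757/138) = 23 servings → $8.05.
milk only: max(69/8, 757/321) = 8.625 servings → $4.74.
chicken breast + whole-barley bread with both tight: 2.317 servings and 1.371 servings → $4.30.
chicken breast + milk with both tight: 2.29 servings and 0.6106 servings → $4.11.
whole-barley bread + milk: intersection lies outside the first quadrant.
So the least-cost plan costs $4.11.

$4.11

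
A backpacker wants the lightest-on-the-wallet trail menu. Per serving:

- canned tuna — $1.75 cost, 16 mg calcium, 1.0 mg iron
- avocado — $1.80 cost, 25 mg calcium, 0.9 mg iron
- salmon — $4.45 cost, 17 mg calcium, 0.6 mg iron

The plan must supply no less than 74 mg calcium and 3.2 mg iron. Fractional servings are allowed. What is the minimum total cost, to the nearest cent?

$6.08

With two linear requirements the optimum uses one or two foods; enumerate the corners.
canned tuna only: max(74/16, 3.2/1.0) = 4.625 servings → $8.09.
avocado only: max(74/25, 3.2/0.9) = 3.556 servings → $6.40.
salmon only: max(74/17, 3.2/0.6) = 5.333 servings → $23.73.
canned tuna + avocado with both tight: 1.264 servings and 2.151 servings → $6.08.
canned tuna + salmon with both tight: 1.351 servings and 3.081 servings → $16.08.
avocado + salmon: intersection lies outside the first quadrant.
So the least-cost plan costs $6.08.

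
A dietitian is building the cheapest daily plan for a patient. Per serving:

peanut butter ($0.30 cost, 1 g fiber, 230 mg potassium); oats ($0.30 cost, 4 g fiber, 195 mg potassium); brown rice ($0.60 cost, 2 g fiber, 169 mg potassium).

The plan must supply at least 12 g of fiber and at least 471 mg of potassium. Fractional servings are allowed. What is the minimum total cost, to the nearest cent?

$0.90

An LP optimum is at a vertex; with two nutrient constraints at most two foods are used. Check each candidate.
peanut butter only: max(12/1, 471/230) = 12 servings → $3.60.
oats only: max(12/4, 471/195) = 3 servings → $0.90.
brown rice only: max(12/2, 471/169) = 6 servings → $3.60.
peanut butter + oats: the both-tight solution has a negative serving — not a feasible corner.
peanut butter + brown rice: intersection lies outside the first quadrant.
oats + brown rice: the both-tight solution has a negative serving — not a feasible corner.
The minimum over all feasible corners is $0.90.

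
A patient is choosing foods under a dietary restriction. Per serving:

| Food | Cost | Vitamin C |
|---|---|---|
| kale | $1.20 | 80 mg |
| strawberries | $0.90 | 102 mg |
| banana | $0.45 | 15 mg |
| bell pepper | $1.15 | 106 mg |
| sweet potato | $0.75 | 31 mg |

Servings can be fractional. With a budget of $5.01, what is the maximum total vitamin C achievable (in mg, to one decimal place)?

567.8 mg

Vitamin C per dollar: strawberries 113.3, bell pepper 92.17, kale 66.67, sweet potato 41.33, banana 33.33.
With no serving limits, spend the whole cost allowance on strawberries: $5.01 / $0.90 × 102 mg = 567.8 mg.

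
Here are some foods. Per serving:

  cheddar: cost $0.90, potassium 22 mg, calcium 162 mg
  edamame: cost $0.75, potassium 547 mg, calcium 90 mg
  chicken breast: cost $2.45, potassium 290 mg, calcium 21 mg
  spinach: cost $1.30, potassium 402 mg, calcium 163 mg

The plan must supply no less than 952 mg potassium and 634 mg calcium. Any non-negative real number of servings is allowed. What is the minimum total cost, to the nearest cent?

$3.93

An LP optimum is at a vertex; with two nutrient constraints at most two foods are used. Check each candidate.
cheddar only: max(952/22, 634/162) = 43.27 servings → $38.95.
edamame only: max(952/547, 634/90) = 7.044 servings → $5.28.
chicken breast only: max(952/290, 634/21) = 30.19 servings → $73.97.
spinach only: max(952/402, 634/163) = 3.89 servings → $5.06.
cheddar + edamame with both tight: 3.014 servings and 1.619 servings → $3.93.
cheddar + chicken breast with both tight: 3.523 servings and 3.016 servings → $10.56.
cheddar + spinach with both tight: 1.62 servings and 2.28 servings → $4.42.
edamame + chicken breast: intersection lies outside the first quadrant.
edamame + spinach with both targets exact would need a negative amount; discard.
chicken breast + spinach with both targets exact would need a negative amount; discard.
So the least-cost plan costs $3.93.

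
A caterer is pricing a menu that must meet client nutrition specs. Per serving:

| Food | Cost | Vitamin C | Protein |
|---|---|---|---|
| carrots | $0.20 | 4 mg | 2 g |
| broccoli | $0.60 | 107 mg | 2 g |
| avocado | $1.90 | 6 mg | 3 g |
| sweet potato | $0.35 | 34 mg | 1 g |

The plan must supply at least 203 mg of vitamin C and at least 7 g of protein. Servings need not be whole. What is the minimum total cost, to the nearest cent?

$1.43

A basic optimal solution has at most two foods positive. Try each food alone and each pair with both targets met exactly.
carrots only: max(203/4, 7/2) = 50.75 servings → $10.15.
broccoli only: max(203/107, 7/2) = 3.5 servings → $2.10.
avocado only: max(203/6, 7/3) = 33.83 servings → $64.28.
sweet potato only: max(203/34, 7/1) = 7 servings → $2.45.
carrots + broccoli with both tight: 1.665 servings and 1.835 servings → $1.43.
carrots + avocado (both tight): parallel constraints — no distinct corner.
carrots + sweet potato with both tight: 0.5469 servings and 5.906 servings → $2.18.
broccoli + avocado with both tight: 1.835 servings and 1.11 servings → $3.21.
broccoli + sweet potato with both targets exact would need a negative amount; discard.
avocado + sweet potato with both tight: 0.3646 servings and 5.906 servings → $2.76.
The minimum over all feasible corners is $1.43.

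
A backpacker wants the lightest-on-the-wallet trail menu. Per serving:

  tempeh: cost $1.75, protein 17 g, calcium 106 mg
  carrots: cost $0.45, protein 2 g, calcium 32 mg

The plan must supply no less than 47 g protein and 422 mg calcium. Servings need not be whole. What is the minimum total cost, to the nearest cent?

$6.45

Two binding constraints pin down two serving amounts, so the optimal mix uses at most two foods. The candidates are each food alone (scaled to the tighter of protein/calcium) and each pair with both constraints tight.
tempeh only: max(47/17, 422/106) = 3.981 servings → $6.97.
carrots only: max(47/2, 422/32) = 23.5 servings → $10.57.
tempeh + carrots with both tight: 1.988 servings and 6.602 servings → $6.45.
So the least-cost plan costs $6.45.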